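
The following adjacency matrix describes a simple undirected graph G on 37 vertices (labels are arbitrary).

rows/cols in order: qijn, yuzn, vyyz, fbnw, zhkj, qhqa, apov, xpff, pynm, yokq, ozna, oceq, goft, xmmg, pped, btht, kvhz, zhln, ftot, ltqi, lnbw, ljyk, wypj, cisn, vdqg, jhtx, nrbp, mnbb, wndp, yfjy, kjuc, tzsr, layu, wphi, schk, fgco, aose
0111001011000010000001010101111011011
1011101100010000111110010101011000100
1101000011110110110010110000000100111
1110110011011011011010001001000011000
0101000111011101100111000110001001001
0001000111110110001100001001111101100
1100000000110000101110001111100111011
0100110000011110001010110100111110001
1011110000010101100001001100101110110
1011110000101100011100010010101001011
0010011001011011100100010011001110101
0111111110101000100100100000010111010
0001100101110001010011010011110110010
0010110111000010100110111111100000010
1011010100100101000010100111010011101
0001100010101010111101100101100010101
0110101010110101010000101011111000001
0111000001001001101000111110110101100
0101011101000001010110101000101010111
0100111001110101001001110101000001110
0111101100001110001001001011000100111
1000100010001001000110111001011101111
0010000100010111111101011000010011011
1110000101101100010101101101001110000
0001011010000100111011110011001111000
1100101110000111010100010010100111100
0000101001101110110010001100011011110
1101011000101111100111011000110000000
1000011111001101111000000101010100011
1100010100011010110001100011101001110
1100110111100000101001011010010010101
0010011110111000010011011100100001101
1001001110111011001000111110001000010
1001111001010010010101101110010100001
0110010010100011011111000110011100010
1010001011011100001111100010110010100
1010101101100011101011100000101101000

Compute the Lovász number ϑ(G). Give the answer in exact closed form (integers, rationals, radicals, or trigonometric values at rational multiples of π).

deg(yokq) = 18; N(yokq) = {qijn, vyyz, fbnw, zhkj, qhqa, ozna, goft, xmmg, zhln, ftot, ltqi, cisn, nrbp, wndp, kjuc, wphi, fgco, aose}.
N(pped) = {qijn, vyyz, fbnw, qhqa, xpff, ozna, xmmg, btht, lnbw, wypj, jhtx, nrbp, mnbb, yfjy, layu, wphi, schk, aose}, |N(pped)| = 18.
deg(ltqi) = 18; N(ltqi) = {yuzn, zhkj, qhqa, apov, yokq, ozna, oceq, xmmg, btht, ftot, ljyk, wypj, cisn, jhtx, mnbb, wphi, schk, fgco}.
deg(nrbp) = 18; N(nrbp) = {zhkj, apov, yokq, ozna, goft, xmmg, pped, kvhz, zhln, lnbw, vdqg, jhtx, yfjy, kjuc, layu, wphi, schk, fgco}.
Regular of degree 18 on 37 vertices: Paley(37): SR with (k,λ,μ)=(18,8,9).
The 3 distinct eigenvalues: [18.0, 2.5414, -3.5414].
λ_max=18, λ_min=-sqrt(37)/2 - 1/2; ϑ = −37·λ_min/(λ_max−λ_min) = sqrt(37).
Numerically 6.08276253.

sqrt(37)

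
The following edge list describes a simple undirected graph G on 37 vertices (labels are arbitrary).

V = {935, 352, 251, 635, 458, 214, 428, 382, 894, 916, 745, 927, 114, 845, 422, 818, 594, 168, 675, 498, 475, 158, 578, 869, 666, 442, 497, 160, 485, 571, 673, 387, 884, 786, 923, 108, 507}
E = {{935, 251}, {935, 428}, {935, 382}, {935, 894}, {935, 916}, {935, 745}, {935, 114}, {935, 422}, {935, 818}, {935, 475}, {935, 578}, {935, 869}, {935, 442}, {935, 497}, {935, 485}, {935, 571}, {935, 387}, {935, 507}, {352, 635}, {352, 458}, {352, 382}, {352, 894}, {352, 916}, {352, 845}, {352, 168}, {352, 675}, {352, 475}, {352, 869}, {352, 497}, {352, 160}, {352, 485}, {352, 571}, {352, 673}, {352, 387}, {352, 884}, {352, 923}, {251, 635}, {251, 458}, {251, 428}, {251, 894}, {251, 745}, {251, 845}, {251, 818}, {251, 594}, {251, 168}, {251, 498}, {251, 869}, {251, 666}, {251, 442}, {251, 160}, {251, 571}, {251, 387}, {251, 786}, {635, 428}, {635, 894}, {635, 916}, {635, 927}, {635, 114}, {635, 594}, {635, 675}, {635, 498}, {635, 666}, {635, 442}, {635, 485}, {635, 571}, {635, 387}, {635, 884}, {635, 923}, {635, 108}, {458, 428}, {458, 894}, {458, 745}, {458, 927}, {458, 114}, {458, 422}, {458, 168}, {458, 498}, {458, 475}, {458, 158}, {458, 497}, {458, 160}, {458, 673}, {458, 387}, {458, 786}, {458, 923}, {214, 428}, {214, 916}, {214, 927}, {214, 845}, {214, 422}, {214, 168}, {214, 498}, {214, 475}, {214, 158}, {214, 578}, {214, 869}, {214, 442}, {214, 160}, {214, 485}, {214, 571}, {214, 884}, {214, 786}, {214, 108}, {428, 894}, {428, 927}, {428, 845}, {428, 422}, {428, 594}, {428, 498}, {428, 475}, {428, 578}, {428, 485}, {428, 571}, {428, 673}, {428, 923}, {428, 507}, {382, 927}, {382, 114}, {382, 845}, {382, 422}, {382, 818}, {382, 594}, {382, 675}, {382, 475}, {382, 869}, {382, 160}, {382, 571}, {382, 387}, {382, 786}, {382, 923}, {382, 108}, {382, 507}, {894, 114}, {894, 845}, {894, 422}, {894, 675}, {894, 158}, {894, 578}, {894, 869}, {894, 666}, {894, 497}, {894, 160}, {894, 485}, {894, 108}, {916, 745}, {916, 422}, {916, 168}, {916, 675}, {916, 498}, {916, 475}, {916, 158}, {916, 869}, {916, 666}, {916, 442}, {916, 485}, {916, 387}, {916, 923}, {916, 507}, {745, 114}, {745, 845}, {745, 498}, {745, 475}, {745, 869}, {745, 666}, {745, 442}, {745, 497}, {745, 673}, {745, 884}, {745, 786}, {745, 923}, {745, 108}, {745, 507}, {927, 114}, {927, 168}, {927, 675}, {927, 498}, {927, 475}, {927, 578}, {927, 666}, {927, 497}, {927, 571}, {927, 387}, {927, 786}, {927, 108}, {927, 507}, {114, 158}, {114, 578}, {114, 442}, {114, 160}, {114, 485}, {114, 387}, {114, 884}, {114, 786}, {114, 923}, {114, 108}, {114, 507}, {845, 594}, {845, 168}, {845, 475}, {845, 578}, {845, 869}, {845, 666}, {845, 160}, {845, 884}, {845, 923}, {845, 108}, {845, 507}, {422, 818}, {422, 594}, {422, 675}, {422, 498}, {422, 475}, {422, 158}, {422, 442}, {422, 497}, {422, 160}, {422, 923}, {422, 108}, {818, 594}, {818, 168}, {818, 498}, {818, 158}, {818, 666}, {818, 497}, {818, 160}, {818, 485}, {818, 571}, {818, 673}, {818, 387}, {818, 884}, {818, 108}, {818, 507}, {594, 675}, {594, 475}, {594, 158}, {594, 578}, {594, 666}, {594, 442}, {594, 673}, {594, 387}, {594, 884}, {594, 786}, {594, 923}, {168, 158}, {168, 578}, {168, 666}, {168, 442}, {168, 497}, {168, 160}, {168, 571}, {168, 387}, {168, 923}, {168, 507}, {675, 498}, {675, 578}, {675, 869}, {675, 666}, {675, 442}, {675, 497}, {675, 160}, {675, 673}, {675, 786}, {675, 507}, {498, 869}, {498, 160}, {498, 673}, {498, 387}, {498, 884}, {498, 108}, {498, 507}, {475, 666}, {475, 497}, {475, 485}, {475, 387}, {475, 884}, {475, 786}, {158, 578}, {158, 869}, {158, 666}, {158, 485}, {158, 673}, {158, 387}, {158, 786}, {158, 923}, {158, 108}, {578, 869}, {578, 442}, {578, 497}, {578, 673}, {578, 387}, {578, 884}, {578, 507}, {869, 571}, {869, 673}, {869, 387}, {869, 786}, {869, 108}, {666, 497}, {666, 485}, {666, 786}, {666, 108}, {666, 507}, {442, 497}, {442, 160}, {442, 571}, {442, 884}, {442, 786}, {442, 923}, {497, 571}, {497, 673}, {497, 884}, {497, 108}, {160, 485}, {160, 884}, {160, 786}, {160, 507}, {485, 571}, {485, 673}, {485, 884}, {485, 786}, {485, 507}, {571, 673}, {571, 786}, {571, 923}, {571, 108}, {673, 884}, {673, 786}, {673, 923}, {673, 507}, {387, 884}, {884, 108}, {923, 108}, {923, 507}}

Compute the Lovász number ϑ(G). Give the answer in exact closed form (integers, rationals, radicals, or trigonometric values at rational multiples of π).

sqrt(37)

deg(786) = 18; N(786) = {251, 458, 214, 382, 745, 927, 114, 594, 675, 475, 158, 869, 666, 442, 160, 485, 571, 673}.
deg(923) = 18; N(923) = {352, 635, 458, 428, 382, 916, 745, 114, 845, 422, 594, 168, 158, 442, 571, 673, 108, 507}.
deg(442) = 18; N(442) = {935, 251, 635, 214, 916, 745, 114, 422, 594, 168, 675, 578, 497, 160, 571, 884, 786, 923}.
N(475) = {935, 352, 458, 214, 428, 382, 916, 745, 927, 845, 422, 594, 666, 497, 485, 387, 884, 786}, |N(475)| = 18.
Every vertex has degree 18 (N=37); strongly regular (37,18,8,9).
spec(A) ≈ [18.0, 2.541, -3.541] (distinct, 3 d.p.).
λ_max=18, λ_min=-sqrt(37)/2 - 1/2; ϑ = −37·λ_min/(λ_max−λ_min) = sqrt(37).
≈ 6.082763 (to 6 d.p.).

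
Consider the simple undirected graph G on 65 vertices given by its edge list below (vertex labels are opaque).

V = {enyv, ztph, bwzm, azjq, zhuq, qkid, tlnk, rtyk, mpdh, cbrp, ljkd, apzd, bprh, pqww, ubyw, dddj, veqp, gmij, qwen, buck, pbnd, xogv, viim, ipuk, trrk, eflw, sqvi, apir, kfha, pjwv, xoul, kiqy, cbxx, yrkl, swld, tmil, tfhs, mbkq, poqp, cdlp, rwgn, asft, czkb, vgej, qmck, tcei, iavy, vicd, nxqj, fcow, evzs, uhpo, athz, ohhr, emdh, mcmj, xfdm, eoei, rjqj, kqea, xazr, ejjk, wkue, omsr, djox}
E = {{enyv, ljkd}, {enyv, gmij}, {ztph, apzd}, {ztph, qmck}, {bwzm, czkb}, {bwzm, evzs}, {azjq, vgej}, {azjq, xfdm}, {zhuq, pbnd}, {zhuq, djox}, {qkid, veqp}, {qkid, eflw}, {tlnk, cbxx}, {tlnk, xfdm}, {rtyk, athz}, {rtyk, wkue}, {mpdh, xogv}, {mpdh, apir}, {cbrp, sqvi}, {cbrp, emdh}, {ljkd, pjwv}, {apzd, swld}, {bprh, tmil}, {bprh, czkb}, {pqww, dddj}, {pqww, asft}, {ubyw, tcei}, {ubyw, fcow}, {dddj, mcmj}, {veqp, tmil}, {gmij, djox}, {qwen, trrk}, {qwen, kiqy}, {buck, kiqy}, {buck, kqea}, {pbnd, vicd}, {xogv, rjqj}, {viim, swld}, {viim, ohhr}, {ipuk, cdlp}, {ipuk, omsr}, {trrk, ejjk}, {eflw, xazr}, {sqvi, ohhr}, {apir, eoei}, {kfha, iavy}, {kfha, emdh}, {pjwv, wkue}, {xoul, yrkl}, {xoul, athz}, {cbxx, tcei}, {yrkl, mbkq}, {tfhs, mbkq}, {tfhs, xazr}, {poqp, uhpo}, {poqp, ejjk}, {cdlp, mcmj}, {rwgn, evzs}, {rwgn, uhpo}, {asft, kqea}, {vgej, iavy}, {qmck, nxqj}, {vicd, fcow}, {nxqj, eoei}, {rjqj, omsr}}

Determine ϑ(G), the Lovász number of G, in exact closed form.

65*cos(pi/65)/(cos(pi/65) + 1)

N(kqea) = {buck, asft}, |N(kqea)| = 2.
N(ztph) = {apzd, qmck}, |N(ztph)| = 2.
N(veqp) = {qkid, tmil}, |N(veqp)| = 2.
Vertex qkid has 2 neighbors: veqp, eflw.
65-vertex 2-regular graph: this is C_{65}, the 65-cycle.
The 33 distinct eigenvalues: [2.0, 1.99066, 1.96274, 1.91649, 1.85235, 1.77091, 1.67294, 1.55935, 1.4312, 1.28968, 1.13613, 0.97197, 0.79873, 0.61803, 0.43157, 0.24107, 0.04833, -0.14487, -0.33671, -0.52541, -0.70921, -0.88638, -1.05528, -1.21433, -1.36203, -1.49702, -1.61803, -1.72394, -1.81375, -1.88662, -1.94188, -1.97901, -1.99766].
−65·(-2*cos(pi/65)) / ((2)−(-2*cos(pi/65))) = 65*cos(pi/65)/(cos(pi/65) + 1) = ϑ(G).
Numerically 32.4810126.
Lovász sandwich 32 ≤ 65*cos(pi/65)/(cos(pi/65) + 1) ≤ 33: both strict.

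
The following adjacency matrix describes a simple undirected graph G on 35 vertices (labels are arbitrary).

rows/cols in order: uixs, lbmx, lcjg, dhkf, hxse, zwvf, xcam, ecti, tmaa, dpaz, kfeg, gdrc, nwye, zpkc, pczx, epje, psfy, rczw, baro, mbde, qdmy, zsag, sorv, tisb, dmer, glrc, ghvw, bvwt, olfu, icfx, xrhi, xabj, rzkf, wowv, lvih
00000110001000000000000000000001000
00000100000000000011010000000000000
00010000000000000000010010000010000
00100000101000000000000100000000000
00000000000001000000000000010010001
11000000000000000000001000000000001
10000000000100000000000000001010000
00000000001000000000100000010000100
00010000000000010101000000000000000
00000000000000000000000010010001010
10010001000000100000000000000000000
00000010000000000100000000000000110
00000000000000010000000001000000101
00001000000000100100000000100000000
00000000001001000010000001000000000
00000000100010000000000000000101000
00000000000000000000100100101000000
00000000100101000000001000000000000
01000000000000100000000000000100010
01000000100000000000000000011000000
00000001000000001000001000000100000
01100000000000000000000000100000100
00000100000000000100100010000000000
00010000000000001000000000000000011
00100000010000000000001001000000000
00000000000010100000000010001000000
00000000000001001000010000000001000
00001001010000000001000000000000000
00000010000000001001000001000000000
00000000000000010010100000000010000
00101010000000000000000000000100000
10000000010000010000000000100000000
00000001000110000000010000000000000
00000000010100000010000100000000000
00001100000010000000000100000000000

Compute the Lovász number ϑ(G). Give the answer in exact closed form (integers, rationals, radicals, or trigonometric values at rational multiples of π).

N(rzkf) = {ecti, gdrc, nwye, zsag}, |N(rzkf)| = 4.
deg(dmer) = 4; N(dmer) = {lcjg, dpaz, sorv, glrc}.
Vertex bvwt has 4 neighbors: hxse, ecti, dpaz, mbde.
Vertex qdmy has 4 neighbors: ecti, psfy, sorv, icfx.
Regular of degree 4 on 35 vertices: this is K(7,3), the Kneser graph.
Distinct eigenvalues (to 5 d.p.): [4.0, 2.0, -1.0, -3.0].
With N=35: ϑ(G) = 35·(-1*(-3))/(4−(-3)) = 15.
ϑ(G) ≈ 15.000000.

15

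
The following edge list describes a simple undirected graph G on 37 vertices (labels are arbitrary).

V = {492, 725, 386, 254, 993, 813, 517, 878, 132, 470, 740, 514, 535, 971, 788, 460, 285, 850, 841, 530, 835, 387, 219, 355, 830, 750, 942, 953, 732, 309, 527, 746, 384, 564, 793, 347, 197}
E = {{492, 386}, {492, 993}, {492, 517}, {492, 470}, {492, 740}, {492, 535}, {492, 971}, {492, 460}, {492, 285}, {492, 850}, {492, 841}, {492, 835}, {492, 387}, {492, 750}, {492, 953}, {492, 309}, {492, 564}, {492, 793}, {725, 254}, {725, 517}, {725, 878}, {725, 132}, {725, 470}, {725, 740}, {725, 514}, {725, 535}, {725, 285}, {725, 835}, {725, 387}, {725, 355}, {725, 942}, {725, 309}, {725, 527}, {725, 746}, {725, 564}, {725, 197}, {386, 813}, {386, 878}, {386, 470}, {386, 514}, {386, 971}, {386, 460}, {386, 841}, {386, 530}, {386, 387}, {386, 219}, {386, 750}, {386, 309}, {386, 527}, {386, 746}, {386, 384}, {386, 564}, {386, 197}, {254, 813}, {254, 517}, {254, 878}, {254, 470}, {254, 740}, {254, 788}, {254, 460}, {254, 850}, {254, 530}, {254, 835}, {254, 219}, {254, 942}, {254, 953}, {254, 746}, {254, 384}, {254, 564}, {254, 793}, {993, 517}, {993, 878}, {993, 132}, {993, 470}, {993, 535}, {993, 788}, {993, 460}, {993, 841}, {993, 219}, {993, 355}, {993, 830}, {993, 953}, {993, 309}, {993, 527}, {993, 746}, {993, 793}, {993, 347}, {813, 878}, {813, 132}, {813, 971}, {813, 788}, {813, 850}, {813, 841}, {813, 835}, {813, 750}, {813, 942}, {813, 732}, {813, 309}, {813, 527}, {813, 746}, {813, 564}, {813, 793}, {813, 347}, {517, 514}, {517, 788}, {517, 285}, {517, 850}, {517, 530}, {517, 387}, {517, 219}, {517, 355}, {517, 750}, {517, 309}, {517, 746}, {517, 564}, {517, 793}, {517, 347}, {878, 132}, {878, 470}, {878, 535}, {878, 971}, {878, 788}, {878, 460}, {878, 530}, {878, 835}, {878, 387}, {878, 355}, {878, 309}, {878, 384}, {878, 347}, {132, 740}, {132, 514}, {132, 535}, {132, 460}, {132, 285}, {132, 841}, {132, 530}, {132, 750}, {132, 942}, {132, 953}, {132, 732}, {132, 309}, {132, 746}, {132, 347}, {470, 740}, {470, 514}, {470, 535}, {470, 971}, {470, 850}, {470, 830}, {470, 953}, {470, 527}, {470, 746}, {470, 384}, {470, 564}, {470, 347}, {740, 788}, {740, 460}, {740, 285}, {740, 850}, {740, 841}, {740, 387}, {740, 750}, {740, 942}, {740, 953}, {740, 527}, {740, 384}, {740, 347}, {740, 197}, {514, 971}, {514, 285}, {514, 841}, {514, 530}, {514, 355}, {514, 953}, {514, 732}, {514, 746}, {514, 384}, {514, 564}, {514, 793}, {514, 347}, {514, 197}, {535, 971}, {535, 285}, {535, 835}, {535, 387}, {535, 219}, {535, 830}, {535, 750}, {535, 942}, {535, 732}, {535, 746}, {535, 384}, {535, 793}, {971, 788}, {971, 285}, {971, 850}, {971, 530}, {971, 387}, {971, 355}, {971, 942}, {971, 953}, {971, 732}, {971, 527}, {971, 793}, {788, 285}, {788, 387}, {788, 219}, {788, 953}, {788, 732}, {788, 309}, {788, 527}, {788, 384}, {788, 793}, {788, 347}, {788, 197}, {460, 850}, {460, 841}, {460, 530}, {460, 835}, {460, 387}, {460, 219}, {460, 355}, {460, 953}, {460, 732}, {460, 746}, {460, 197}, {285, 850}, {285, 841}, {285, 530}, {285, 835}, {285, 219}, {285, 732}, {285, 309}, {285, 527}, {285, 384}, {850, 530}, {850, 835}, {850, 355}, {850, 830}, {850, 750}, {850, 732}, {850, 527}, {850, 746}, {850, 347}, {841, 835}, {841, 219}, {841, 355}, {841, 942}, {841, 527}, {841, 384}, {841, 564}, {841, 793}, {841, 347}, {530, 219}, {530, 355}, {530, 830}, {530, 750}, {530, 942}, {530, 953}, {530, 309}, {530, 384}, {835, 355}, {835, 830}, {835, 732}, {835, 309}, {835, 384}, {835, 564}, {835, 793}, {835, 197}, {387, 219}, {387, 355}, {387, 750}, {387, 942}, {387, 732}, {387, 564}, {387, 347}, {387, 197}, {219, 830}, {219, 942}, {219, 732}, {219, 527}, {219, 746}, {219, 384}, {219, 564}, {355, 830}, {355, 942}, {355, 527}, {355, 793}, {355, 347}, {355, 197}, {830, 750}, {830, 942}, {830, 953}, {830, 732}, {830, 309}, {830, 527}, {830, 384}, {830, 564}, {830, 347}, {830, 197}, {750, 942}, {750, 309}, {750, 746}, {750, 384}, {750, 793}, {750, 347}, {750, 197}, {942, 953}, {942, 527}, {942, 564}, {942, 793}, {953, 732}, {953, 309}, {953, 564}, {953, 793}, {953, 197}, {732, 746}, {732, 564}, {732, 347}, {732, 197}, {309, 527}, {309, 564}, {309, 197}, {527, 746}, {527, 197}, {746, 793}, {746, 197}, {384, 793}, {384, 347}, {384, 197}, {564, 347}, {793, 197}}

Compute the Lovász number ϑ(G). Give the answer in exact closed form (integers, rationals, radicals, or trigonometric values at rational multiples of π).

deg(725) = 18; N(725) = {254, 517, 878, 132, 470, 740, 514, 535, 285, 835, 387, 355, 942, 309, 527, 746, 564, 197}.
Vertex 793 has 18 neighbors: 492, 254, 993, 813, 517, 514, 535, 971, 788, 841, 835, 355, 750, 942, 953, 746, 384, 197.
N(197) = {725, 386, 740, 514, 788, 460, 835, 387, 355, 830, 750, 953, 732, 309, 527, 746, 384, 793}, |N(197)| = 18.
N(530) = {386, 254, 517, 878, 132, 514, 971, 460, 285, 850, 219, 355, 830, 750, 942, 953, 309, 384}, |N(530)| = 18.
Every vertex has degree 18 (N=37); strongly regular (37,18,8,9).
spec(A) ≈ [18.0, 2.5414, -3.5414] (distinct, 4 d.p.).
−37·(-sqrt(37)/2 - 1/2) / ((18)−(-sqrt(37)/2 - 1/2)) = sqrt(37) = ϑ(G).
Numerically 6.082763.

sqrt(37)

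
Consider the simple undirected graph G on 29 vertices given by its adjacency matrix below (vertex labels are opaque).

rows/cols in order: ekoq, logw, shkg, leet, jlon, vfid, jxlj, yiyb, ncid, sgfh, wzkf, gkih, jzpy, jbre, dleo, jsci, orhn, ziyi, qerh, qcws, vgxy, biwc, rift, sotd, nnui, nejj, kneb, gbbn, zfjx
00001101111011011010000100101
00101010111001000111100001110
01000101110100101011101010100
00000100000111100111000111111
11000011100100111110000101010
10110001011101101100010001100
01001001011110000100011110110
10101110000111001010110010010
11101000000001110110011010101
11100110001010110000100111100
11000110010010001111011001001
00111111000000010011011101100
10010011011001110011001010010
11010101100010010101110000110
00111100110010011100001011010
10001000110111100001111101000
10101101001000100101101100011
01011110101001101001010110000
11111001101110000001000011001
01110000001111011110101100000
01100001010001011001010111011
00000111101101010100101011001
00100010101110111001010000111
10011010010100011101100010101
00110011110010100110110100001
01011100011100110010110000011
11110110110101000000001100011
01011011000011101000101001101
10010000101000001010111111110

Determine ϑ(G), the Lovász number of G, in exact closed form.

deg(orhn) = 14; N(orhn) = {ekoq, shkg, jlon, vfid, yiyb, wzkf, dleo, ziyi, qcws, vgxy, rift, sotd, gbbn, zfjx}.
Vertex jlon has 14 neighbors: ekoq, logw, jxlj, yiyb, ncid, gkih, dleo, jsci, orhn, ziyi, qerh, sotd, nejj, gbbn.
Vertex zfjx has 14 neighbors: ekoq, leet, ncid, wzkf, orhn, qerh, vgxy, biwc, rift, sotd, nnui, nejj, kneb, gbbn.
N(gbbn) = {logw, leet, jlon, jxlj, yiyb, jzpy, jbre, dleo, orhn, vgxy, rift, nejj, kneb, zfjx}, |N(gbbn)| = 14.
Every vertex has degree 14 (N=29); SR(29,14,6,7) — a Paley graph.
The 3 distinct eigenvalues: [14.0, 2.192582, -3.192582].
With N=29: ϑ(G) = 29·(-(-sqrt(29)/2 - 1/2))/(14−(-sqrt(29)/2 - 1/2)) = sqrt(29).
= 5.38516… (decimal).

sqrt(29)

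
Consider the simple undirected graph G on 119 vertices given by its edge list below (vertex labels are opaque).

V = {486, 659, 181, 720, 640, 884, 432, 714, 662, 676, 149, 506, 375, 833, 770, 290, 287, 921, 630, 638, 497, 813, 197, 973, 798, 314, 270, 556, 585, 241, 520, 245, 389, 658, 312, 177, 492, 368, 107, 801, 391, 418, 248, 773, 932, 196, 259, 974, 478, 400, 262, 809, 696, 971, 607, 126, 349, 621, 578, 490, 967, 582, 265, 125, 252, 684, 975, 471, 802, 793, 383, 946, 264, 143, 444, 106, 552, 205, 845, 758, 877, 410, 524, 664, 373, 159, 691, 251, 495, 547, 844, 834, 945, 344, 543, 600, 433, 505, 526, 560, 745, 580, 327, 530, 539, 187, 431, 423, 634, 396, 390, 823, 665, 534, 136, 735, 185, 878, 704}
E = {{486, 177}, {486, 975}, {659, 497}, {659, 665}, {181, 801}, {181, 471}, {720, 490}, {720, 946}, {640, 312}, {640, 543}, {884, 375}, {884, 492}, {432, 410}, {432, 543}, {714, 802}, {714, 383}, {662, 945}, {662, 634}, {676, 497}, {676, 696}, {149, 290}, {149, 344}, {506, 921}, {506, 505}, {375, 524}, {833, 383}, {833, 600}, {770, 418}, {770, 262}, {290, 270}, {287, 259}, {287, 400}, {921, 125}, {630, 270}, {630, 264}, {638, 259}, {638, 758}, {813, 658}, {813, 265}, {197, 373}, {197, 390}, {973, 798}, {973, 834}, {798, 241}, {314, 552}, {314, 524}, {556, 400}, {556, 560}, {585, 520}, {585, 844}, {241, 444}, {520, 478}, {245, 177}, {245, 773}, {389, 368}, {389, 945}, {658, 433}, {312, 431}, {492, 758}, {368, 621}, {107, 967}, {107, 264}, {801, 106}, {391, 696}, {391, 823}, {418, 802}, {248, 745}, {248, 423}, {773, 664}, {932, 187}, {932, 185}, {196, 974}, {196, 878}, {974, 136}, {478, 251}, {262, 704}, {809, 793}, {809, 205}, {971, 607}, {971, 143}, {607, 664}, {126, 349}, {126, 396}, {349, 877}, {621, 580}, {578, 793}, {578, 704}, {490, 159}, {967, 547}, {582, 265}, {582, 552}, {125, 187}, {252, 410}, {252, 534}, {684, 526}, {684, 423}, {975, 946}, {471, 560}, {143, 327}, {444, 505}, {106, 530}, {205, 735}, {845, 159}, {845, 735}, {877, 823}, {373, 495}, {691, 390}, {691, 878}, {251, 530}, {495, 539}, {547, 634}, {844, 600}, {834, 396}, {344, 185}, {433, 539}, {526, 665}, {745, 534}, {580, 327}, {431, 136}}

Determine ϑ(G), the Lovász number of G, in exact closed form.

N(630) = {270, 264}, |N(630)| = 2.
Vertex 390 has 2 neighbors: 197, 691.
deg(252) = 2; N(252) = {410, 534}.
N(658) = {813, 433}, |N(658)| = 2.
deg(v) = 2 for all v (|V|=119); a single 119-cycle (edge-transitive).
spec(A) ≈ [2.0, 1.9972, 1.9889, 1.975, 1.9556, 1.9307, 1.9005, 1.8649, 1.8242, 1.7784, 1.7276, 1.672, 1.6118, 1.5471, 1.478, 1.4048, 1.3278, 1.247, 1.1627, 1.0752, 0.9847, 0.8915, 0.7957, 0.6978, 0.5979, 0.4964, 0.3934, 0.2894, 0.1845, 0.0792, -0.0264, -0.1319, -0.237, -0.3415, -0.445, -0.5473, -0.6481, -0.747, -0.8439, -0.9384, -1.0303, -1.1194, -1.2053, -1.2878, -1.3668, -1.4419, -1.5131, -1.58, -1.6425, -1.7004, -1.7536, -1.8019, -1.8452, -1.8834, -1.9163, -1.9438, -1.9659, -1.9826, -1.9937, -1.9993] (distinct, 4 d.p.).
λ_max=2, λ_min=-2*cos(pi/119); ϑ = −119·λ_min/(λ_max−λ_min) = 119*cos(pi/119)/(cos(pi/119) + 1).
ϑ(G) ≈ 59.4896.
Check 59 ≤ 119*cos(pi/119)/(cos(pi/119) + 1) ≤ 60: both strict.

119*cos(pi/119)/(cos(pi/119) + 1)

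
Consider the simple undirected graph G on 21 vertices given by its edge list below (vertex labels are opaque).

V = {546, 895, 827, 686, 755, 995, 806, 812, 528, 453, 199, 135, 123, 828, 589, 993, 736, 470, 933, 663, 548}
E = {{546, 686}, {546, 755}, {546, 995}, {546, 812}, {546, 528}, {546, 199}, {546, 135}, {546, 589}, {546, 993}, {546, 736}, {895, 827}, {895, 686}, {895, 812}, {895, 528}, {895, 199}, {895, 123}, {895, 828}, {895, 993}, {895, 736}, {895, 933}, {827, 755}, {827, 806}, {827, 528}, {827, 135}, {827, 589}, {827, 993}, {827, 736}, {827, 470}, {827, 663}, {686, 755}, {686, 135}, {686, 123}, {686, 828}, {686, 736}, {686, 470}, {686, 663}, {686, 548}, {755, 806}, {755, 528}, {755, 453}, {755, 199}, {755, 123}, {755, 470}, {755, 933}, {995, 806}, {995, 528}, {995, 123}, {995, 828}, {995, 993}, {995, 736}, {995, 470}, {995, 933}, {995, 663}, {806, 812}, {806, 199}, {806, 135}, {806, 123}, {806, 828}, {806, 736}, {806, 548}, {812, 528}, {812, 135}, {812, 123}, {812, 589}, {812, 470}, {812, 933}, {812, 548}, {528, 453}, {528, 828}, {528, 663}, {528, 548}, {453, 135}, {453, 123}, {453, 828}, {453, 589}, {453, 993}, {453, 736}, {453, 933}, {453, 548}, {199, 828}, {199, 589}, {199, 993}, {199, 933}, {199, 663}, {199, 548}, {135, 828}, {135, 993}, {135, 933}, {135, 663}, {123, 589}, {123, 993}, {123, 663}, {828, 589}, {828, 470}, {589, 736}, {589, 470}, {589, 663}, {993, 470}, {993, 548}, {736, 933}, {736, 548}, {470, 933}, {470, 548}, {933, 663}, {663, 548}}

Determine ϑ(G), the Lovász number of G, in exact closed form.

6

Vertex 806 has 10 neighbors: 827, 755, 995, 812, 199, 135, 123, 828, 736, 548.
deg(199) = 10; N(199) = {546, 895, 755, 806, 828, 589, 993, 933, 663, 548}.
Vertex 123 has 10 neighbors: 895, 686, 755, 995, 806, 812, 453, 589, 993, 663.
deg(686) = 10; N(686) = {546, 895, 755, 135, 123, 828, 736, 470, 663, 548}.
Every vertex has degree 10 (N=21); this is K(7,2), the Kneser graph.
spec(A) ≈ [10.0, 1.0, -4.0] (distinct, 4 d.p.).
λ_max=10, λ_min=-4; ϑ = −21·λ_min/(λ_max−λ_min) = 6.
= 6.000000000… (decimal).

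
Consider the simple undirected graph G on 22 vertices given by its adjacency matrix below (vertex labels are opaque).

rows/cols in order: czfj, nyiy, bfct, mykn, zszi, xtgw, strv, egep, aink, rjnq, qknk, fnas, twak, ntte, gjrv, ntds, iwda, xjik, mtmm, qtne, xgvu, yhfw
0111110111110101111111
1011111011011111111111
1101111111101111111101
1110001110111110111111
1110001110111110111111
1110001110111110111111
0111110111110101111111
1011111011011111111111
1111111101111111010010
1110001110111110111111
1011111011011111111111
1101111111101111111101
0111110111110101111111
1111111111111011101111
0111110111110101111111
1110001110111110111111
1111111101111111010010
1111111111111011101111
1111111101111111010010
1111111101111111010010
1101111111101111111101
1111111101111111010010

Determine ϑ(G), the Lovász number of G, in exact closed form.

5

deg(iwda) = 17; N(iwda) = {czfj, nyiy, bfct, mykn, zszi, xtgw, strv, egep, rjnq, qknk, fnas, twak, ntte, gjrv, ntds, xjik, xgvu}.
N(mykn) = {czfj, nyiy, bfct, strv, egep, aink, qknk, fnas, twak, ntte, gjrv, iwda, xjik, mtmm, qtne, xgvu, yhfw}, |N(mykn)| = 17.
deg(egep) = 19; N(egep) = {czfj, bfct, mykn, zszi, xtgw, strv, aink, rjnq, fnas, twak, ntte, gjrv, ntds, iwda, xjik, mtmm, qtne, xgvu, yhfw}.
Vertex xjik has 20 neighbors: czfj, nyiy, bfct, mykn, zszi, xtgw, strv, egep, aink, rjnq, qknk, fnas, twak, gjrv, ntds, iwda, mtmm, qtne, xgvu, yhfw.
Complete 6-partite, parts [5, 5, 4, 3, 3, 2]: perfect, ϑ = α = 5.
ϑ(G) ≈ 5.000000.
Lovász sandwich 5 ≤ 5 ≤ 5: collapsed.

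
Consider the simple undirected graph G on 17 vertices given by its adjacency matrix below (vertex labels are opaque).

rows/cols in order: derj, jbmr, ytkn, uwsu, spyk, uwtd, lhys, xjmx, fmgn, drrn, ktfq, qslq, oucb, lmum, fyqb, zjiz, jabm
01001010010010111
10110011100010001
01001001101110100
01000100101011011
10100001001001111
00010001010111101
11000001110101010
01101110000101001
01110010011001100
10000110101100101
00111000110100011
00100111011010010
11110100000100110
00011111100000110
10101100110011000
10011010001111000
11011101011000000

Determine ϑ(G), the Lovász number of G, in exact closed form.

sqrt(17)

Vertex drrn has 8 neighbors: derj, uwtd, lhys, fmgn, ktfq, qslq, fyqb, jabm.
N(qslq) = {ytkn, uwtd, lhys, xjmx, drrn, ktfq, oucb, zjiz}, |N(qslq)| = 8.
N(derj) = {jbmr, spyk, lhys, drrn, oucb, fyqb, zjiz, jabm}, |N(derj)| = 8.
Vertex ktfq has 8 neighbors: ytkn, uwsu, spyk, fmgn, drrn, qslq, zjiz, jabm.
8-regular, N=17; Paley(17): SR with (k,λ,μ)=(8,3,4).
The 3 distinct eigenvalues: [8.0, 1.562, -2.562].
Lovász: ϑ = −17(-sqrt(17)/2 - 1/2)/(8+-(-sqrt(17)/2 - 1/2)) = sqrt(17).
Numerically 4.123105626.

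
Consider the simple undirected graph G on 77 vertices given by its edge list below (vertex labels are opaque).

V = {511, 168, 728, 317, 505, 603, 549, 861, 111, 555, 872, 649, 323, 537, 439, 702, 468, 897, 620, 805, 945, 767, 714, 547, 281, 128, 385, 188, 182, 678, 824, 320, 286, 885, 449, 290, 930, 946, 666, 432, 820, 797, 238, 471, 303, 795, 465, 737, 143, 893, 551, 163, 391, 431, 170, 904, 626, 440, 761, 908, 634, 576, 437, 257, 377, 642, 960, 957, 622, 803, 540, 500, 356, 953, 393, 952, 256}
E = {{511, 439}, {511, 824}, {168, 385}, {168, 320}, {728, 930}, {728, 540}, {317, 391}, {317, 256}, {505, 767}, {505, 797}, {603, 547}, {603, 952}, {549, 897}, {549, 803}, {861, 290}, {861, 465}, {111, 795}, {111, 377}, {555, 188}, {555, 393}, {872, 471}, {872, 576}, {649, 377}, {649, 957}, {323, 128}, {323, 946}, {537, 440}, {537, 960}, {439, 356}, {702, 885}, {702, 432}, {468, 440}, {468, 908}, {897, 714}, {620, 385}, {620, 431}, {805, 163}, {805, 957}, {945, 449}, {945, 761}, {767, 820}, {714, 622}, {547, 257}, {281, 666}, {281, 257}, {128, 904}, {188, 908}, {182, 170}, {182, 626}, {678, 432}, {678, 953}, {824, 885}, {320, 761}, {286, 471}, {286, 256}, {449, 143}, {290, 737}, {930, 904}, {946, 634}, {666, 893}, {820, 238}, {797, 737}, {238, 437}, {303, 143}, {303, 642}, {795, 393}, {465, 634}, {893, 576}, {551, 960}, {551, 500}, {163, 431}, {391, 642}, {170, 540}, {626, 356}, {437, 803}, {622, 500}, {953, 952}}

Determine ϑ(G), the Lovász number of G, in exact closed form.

77*cos(pi/77)/(cos(pi/77) + 1)

deg(904) = 2; N(904) = {128, 930}.
deg(385) = 2; N(385) = {168, 620}.
Vertex 957 has 2 neighbors: 649, 805.
Vertex 286 has 2 neighbors: 471, 256.
2-regular, N=77; a single 77-cycle (edge-transitive).
spec(A) ≈ [2.0, 1.993, 1.973, 1.94, 1.894, 1.836, 1.765, 1.683, 1.589, 1.484, 1.37, 1.247, 1.115, 0.976, 0.831, 0.68, 0.524, 0.365, 0.204, 0.041, -0.122, -0.285, -0.445, -0.602, -0.756, -0.904, -1.047, -1.182, -1.31, -1.429, -1.538, -1.637, -1.725, -1.802, -1.867, -1.919, -1.959, -1.985, -1.998] (distinct, 3 d.p.).
−77·(-2*cos(pi/77)) / ((2)−(-2*cos(pi/77))) = 77*cos(pi/77)/(cos(pi/77) + 1) = ϑ(G).
= 38.4839735… (decimal).
Check 38 ≤ 77*cos(pi/77)/(cos(pi/77) + 1) ≤ 39: both strict.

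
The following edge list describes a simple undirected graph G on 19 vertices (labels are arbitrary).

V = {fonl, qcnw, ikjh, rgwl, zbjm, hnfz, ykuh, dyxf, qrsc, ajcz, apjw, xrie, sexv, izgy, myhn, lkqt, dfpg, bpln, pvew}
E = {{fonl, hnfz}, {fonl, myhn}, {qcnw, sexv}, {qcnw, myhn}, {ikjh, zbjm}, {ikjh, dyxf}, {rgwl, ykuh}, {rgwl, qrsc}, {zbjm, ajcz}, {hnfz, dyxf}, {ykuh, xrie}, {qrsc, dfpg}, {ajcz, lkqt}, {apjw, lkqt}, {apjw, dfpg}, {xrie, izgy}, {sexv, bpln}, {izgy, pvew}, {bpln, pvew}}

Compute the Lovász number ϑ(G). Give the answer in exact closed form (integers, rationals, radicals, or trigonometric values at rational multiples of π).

Vertex bpln has 2 neighbors: sexv, pvew.
Vertex ajcz has 2 neighbors: zbjm, lkqt.
N(ykuh) = {rgwl, xrie}, |N(ykuh)| = 2.
N(lkqt) = {ajcz, apjw}, |N(lkqt)| = 2.
Regular of degree 2 on 19 vertices: a single 19-cycle (edge-transitive).
A has 10 distinct eigenvalues ≈ [2.0, 1.892, 1.578, 1.094, 0.491, -0.165, -0.803, -1.355, -1.759, -1.973].
λ_max=2, λ_min=-2*cos(pi/19); ϑ = −19·λ_min/(λ_max−λ_min) = 19*cos(pi/19)/(cos(pi/19) + 1).
Numerically 9.4348.
Check 9 ≤ 19*cos(pi/19)/(cos(pi/19) + 1) ≤ 10: both strict.

19*cos(pi/19)/(cos(pi/19) + 1)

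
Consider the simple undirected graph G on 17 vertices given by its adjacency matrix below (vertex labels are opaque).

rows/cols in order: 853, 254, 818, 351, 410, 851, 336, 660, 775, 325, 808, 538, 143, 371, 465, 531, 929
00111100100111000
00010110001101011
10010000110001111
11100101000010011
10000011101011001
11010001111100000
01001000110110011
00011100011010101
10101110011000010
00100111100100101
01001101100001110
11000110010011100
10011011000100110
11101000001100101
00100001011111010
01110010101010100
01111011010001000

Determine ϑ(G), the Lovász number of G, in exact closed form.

Vertex 531 has 8 neighbors: 254, 818, 351, 336, 775, 808, 143, 465.
Vertex 851 has 8 neighbors: 853, 254, 351, 660, 775, 325, 808, 538.
Vertex 465 has 8 neighbors: 818, 660, 325, 808, 538, 143, 371, 531.
N(336) = {254, 410, 775, 325, 538, 143, 531, 929}, |N(336)| = 8.
17-vertex 8-regular graph: Paley(17): SR with (k,λ,μ)=(8,3,4).
spec(A) ≈ [8.0, 1.562, -2.562] (distinct, 3 d.p.).
λ_max=8, λ_min=-sqrt(17)/2 - 1/2; ϑ = −17·λ_min/(λ_max−λ_min) = sqrt(17).
ϑ(G) ≈ 4.1231.

sqrt(17)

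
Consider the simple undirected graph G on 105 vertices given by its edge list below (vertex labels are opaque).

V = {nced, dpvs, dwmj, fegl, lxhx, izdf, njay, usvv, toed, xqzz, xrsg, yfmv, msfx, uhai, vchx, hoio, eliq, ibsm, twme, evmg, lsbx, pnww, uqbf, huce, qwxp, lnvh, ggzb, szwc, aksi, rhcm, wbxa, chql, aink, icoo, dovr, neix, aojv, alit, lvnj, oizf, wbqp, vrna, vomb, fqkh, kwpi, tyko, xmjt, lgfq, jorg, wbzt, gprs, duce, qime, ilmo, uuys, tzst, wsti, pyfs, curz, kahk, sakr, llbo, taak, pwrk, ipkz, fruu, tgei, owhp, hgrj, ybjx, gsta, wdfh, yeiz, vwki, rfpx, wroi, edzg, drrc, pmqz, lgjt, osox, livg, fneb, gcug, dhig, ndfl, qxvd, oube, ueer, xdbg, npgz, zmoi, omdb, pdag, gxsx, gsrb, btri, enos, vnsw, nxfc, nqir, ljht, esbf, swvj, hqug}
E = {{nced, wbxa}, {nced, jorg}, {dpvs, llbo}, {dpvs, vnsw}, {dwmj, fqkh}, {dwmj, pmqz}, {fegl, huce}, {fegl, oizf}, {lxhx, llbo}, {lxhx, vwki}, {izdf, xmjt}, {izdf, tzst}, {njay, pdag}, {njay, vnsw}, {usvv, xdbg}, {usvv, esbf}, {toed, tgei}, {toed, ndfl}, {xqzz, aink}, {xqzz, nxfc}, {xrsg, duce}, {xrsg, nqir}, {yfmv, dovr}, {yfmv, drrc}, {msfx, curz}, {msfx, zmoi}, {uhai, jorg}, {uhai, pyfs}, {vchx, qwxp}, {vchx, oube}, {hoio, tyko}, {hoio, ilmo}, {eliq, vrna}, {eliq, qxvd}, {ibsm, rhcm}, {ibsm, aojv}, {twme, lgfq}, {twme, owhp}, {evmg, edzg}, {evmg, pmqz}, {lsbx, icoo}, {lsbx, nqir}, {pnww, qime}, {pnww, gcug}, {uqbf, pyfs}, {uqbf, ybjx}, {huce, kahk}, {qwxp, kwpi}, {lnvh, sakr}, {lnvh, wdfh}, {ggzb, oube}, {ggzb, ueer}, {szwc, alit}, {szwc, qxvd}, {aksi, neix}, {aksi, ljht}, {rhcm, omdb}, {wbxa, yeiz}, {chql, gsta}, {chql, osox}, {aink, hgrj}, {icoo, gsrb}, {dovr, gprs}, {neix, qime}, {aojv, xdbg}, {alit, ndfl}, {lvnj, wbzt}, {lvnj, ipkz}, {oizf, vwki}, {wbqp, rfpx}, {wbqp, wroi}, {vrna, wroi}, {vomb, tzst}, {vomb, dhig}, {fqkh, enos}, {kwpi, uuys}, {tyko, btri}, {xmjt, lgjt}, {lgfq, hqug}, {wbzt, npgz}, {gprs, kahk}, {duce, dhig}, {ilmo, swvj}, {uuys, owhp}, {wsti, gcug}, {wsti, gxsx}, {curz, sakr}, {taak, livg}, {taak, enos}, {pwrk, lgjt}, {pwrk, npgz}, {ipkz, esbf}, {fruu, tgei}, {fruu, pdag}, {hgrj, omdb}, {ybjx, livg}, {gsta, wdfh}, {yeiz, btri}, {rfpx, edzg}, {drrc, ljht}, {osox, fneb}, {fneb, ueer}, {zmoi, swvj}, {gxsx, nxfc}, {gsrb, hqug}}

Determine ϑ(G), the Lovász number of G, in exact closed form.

105*cos(pi/105)/(cos(pi/105) + 1)

Vertex xrsg has 2 neighbors: duce, nqir.
N(xmjt) = {izdf, lgjt}, |N(xmjt)| = 2.
deg(hgrj) = 2; N(hgrj) = {aink, omdb}.
Vertex eliq has 2 neighbors: vrna, qxvd.
deg(v) = 2 for all v (|V|=105); connected 2-regular on 105 ⇒ C_{105}.
A has 53 distinct eigenvalues ≈ [2.0, 1.9964, 1.9857, 1.9679, 1.943, 1.9111, 1.8725, 1.8271, 1.7752, 1.7169, 1.6525, 1.5821, 1.5061, 1.4248, 1.3383, 1.247, 1.1512, 1.0514, 0.9477, 0.8407, 0.7307, 0.618, 0.5032, 0.3865, 0.2685, 0.1495, 0.0299, -0.0897, -0.2091, -0.3276, -0.445, -0.5609, -0.6747, -0.7861, -0.8946, -1.0, -1.1018, -1.1996, -1.2932, -1.3821, -1.4661, -1.5448, -1.618, -1.6854, -1.7468, -1.8019, -1.8506, -1.8927, -1.9279, -1.9563, -1.9777, -1.9919, -1.9991].
ϑ = −N·λ_min/(λ_max−λ_min) = −105·(-2*cos(pi/105))/(2−(-2*cos(pi/105))) = 105*cos(pi/105)/(cos(pi/105) + 1).
ϑ(G) ≈ 52.48824872.
Check 52 ≤ 105*cos(pi/105)/(cos(pi/105) + 1) ≤ 53: both strict.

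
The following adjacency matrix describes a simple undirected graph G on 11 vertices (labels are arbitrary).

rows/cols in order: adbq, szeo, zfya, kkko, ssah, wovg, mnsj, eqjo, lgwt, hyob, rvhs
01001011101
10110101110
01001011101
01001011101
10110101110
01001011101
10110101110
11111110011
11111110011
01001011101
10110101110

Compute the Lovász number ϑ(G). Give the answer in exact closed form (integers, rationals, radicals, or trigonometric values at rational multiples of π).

Vertex szeo has 7 neighbors: adbq, zfya, kkko, wovg, eqjo, lgwt, hyob.
N(wovg) = {szeo, ssah, mnsj, eqjo, lgwt, rvhs}, |N(wovg)| = 6.
deg(lgwt) = 9; N(lgwt) = {adbq, szeo, zfya, kkko, ssah, wovg, mnsj, hyob, rvhs}.
Vertex ssah has 7 neighbors: adbq, zfya, kkko, wovg, eqjo, lgwt, hyob.
Complete multipartite on [5, 4, 2]: sandwich collapses at ϑ=5.
Numerically 5.000000.
5 ≤ 5 ≤ 5: collapsed.

5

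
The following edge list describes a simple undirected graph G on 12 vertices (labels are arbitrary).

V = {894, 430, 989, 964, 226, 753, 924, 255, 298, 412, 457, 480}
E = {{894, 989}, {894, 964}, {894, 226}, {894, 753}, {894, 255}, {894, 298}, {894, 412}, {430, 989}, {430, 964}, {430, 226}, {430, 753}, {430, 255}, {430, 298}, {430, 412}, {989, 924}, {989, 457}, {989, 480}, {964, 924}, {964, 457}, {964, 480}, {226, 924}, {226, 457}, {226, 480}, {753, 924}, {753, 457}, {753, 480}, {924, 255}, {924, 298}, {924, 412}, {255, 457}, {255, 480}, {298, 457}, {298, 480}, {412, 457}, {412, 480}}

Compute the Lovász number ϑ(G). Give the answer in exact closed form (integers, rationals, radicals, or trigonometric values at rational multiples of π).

deg(924) = 7; N(924) = {989, 964, 226, 753, 255, 298, 412}.
Vertex 298 has 5 neighbors: 894, 430, 924, 457, 480.
deg(226) = 5; N(226) = {894, 430, 924, 457, 480}.
Vertex 989 has 5 neighbors: 894, 430, 924, 457, 480.
2 parts of sizes [7, 5]; α(G) = 7 = ϑ (perfect).
= 7.00000000… (decimal).
α=7, χ(Ḡ)=7; ϑ=7 lies between (collapsed).

7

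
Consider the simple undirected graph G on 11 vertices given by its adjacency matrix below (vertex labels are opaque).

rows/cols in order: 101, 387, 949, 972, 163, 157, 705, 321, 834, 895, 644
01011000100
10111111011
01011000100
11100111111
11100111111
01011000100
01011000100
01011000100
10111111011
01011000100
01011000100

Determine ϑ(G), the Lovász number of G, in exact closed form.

7

N(163) = {101, 387, 949, 157, 705, 321, 834, 895, 644}, |N(163)| = 9.
N(321) = {387, 972, 163, 834}, |N(321)| = 4.
Vertex 895 has 4 neighbors: 387, 972, 163, 834.
Vertex 834 has 9 neighbors: 101, 949, 972, 163, 157, 705, 321, 895, 644.
G = K_{7,2,2}: α = 7 = χ(Ḡ), so ϑ = 7.
ϑ(G) ≈ 7.000000000.
Sandwich: α(G)=7 ≤ ϑ(G)=7 ≤ χ(Ḡ)=7 (collapsed).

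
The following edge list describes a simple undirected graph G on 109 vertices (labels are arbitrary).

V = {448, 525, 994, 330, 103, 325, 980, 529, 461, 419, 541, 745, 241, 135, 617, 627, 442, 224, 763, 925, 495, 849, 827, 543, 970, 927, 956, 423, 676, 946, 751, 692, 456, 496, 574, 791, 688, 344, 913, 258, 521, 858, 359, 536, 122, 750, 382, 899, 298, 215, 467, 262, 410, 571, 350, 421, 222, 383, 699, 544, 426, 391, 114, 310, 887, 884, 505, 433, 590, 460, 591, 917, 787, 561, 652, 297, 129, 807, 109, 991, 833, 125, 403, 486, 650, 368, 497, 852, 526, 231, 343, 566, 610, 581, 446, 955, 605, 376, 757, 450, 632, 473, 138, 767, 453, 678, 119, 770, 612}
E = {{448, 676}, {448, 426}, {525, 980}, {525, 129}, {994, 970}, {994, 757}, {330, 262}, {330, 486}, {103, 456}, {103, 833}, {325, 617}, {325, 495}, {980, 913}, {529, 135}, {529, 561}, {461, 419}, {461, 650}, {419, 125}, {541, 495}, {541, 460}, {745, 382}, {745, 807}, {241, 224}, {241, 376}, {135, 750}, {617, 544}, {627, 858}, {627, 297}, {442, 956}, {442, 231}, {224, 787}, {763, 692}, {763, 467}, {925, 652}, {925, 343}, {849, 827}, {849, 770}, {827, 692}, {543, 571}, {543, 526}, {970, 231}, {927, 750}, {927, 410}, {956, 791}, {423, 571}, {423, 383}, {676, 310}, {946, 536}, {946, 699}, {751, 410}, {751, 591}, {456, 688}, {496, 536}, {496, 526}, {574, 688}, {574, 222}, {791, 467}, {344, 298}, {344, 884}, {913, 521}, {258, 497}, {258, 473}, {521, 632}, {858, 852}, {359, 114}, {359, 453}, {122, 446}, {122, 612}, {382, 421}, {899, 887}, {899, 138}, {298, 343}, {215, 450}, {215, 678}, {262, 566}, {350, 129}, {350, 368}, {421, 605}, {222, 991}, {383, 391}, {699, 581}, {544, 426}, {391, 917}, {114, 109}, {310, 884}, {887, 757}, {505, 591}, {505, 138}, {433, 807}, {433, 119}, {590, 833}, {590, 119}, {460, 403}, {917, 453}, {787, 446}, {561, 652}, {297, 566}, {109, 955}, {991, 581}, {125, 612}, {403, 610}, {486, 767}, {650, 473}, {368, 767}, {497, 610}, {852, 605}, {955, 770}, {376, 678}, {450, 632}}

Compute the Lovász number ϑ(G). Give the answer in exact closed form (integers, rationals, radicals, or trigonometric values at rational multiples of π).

Vertex 833 has 2 neighbors: 103, 590.
N(297) = {627, 566}, |N(297)| = 2.
N(632) = {521, 450}, |N(632)| = 2.
Vertex 884 has 2 neighbors: 344, 310.
Every vertex has degree 2 (N=109); the odd cycle C_{109}.
Distinct eigenvalues (to 4 d.p.): [2.0, 1.9967, 1.9867, 1.9702, 1.9471, 1.9175, 1.8816, 1.8394, 1.7911, 1.7368, 1.6768, 1.6112, 1.5403, 1.4642, 1.3833, 1.2978, 1.208, 1.1141, 1.0166, 0.9157, 0.8117, 0.7051, 0.5961, 0.4851, 0.3725, 0.2587, 0.144, 0.0288, -0.0864, -0.2014, -0.3157, -0.429, -0.5408, -0.6508, -0.7587, -0.8641, -0.9665, -1.0658, -1.1615, -1.2534, -1.3411, -1.4244, -1.5029, -1.5764, -1.6447, -1.7075, -1.7647, -1.816, -1.8612, -1.9003, -1.9331, -1.9594, -1.9793, -1.9925, -1.9992].
Lovász (edge-transitive): ϑ = −109·(-2*cos(pi/109))/((2)−(-2*cos(pi/109))) = 109*cos(pi/109)/(cos(pi/109) + 1).
= 54.4886801… (decimal).
Sandwich: α(G)=54 ≤ ϑ(G)=109*cos(pi/109)/(cos(pi/109) + 1) ≤ χ(Ḡ)=55 (both strict).

109*cos(pi/109)/(cos(pi/109) + 1)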